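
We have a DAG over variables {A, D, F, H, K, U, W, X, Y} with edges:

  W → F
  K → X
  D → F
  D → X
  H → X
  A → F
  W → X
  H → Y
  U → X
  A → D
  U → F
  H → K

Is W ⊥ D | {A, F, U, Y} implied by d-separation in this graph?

No

We examine all 6 paths between W and D:
Path 1: W → X ← U → F ← D
  X is a collider here and neither X nor any of its descendants is conditioned on, so the collider stays closed — the path is blocked at X.
Path 2: W → X ← U → F ← A → D
  X is a collider here and neither X nor any of its descendants is conditioned on, so the collider stays closed — the path is blocked at X.
Path 3: W → X ← D
  X is a collider here and neither X nor any of its descendants is conditioned on, so the collider stays closed — the path is blocked at X.
Path 4: W → F ← U → X ← D
  U is a fork here and U is conditioned on, so the path is blocked at U.
Path 5: W → F ← D
  F is a collider and F is conditioned on, which opens it — no node blocks this path, so it is active.
Path 6: W → F ← A → D
  A is a fork here and A is conditioned on, so the path is blocked at A.
Since the path W → F ← D is active, W and D are not d-separated given {A, F, U, Y}.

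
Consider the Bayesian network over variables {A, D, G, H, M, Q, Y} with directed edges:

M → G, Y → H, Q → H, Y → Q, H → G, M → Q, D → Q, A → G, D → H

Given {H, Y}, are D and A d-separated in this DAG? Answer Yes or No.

Yes — D and A are d-separated given {H, Y}.

We examine all 6 paths between D and A:
Path 1: D → Q ← M → G ← A
  G is a collider here and neither G nor any of its descendants is conditioned on, so the collider stays closed — the path is blocked at G.
Path 2: D → Q → H → G ← A
  H is a chain here and H is conditioned on, so the path is blocked at H.
Path 3: D → Q ← Y → H → G ← A
  Y is a fork here and Y is conditioned on, so the path is blocked at Y.
Path 4: D → H ← Q ← M → G ← A
  G is a collider here and neither G nor any of its descendants is conditioned on, so the collider stays closed — the path is blocked at G.
Path 5: D → H → G ← A
  H is a chain here and H is conditioned on, so the path is blocked at H.
Path 6: D → H ← Y → Q ← M → G ← A
  Y is a fork here and Y is conditioned on, so the path is blocked at Y.
Every path is blocked, so D and A are d-separated given {H, Y}.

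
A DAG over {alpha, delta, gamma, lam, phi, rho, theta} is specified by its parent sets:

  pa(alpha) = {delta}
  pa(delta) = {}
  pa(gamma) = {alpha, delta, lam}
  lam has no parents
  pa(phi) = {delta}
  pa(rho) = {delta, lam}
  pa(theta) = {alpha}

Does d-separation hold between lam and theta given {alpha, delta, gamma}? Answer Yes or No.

There are 4 undirected paths between lam and theta; checking each against the conditioning set {alpha, delta, gamma}:
Path 1: lam → rho ← delta → alpha → theta
  rho is a collider here and neither rho nor any of its descendants is conditioned on, so the collider stays closed — the path is blocked at rho.
Path 2: lam → rho ← delta → gamma ← alpha → theta
  rho is a collider here and neither rho nor any of its descendants is conditioned on, so the collider stays closed — the path is blocked at rho.
Path 3: lam → gamma ← alpha → theta
  alpha is a fork here and alpha is conditioned on, so the path is blocked at alpha.
Path 4: lam → gamma ← delta → alpha → theta
  delta is a fork here and delta is conditioned on, so the path is blocked at delta.
Since every path is blocked, d-separation holds.

Yes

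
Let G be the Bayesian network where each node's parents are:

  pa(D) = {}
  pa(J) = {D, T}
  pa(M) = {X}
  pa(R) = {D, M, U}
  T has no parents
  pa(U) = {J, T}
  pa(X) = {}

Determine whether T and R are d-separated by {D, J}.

No

There are 4 undirected paths between T and R; checking each against the conditioning set {D, J}:
Path 1: T → J ← D → R
  D is a fork here and D is conditioned on, so the path is blocked at D.
Path 2: T → J → U → R
  J is a chain here and J is conditioned on, so the path is blocked at J.
Path 3: T → U → R
  U is a chain and U is not conditioned on — no node blocks this path, so it is active.
Path 4: T → U ← J ← D → R
  U is a collider here and neither U nor any of its descendants is conditioned on, so the collider stays closed — the path is blocked at U.
Since the path T → U → R is active, T and R are not d-separated given {D, J}.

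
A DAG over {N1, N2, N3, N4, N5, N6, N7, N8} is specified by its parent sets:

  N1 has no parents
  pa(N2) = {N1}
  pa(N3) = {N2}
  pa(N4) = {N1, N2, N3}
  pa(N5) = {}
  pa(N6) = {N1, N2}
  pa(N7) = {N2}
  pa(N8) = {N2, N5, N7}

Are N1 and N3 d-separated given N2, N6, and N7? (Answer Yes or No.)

Yes

We examine all 6 paths between N1 and N3:
  1. N1 → N2 → N3 — N2:chain[blocks] ⇒ blocked
  2. N1 → N2 → N4 ← N3 — N2:chain[blocks]; N4:collider[blocks] ⇒ blocked
  3. N1 → N6 ← N2 → N3 — N6:collider[open]; N2:fork[blocks] ⇒ blocked
  4. N1 → N6 ← N2 → N4 ← N3 — N6:collider[open]; N2:fork[blocks]; N4:collider[blocks] ⇒ blocked
  5. N1 → N4 ← N2 → N3 — N4:collider[blocks]; N2:fork[blocks] ⇒ blocked
  6. N1 → N4 ← N3 — N4:collider[blocks] ⇒ blocked
All paths are blocked; N1 ⊥ N3 | {N2, N6, N7} holds.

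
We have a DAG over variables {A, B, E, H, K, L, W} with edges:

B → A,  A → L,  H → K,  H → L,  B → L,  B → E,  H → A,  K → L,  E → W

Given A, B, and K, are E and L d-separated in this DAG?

Yes — E and L are d-separated given {A, B, K}.

4 paths connect E and L; each must be blocked for d-separation to hold:
Path 1: E ← B → L
  B is a fork here and B is conditioned on, so the path is blocked at B.
Path 2: E ← B → A → L
  B is a fork here and B is conditioned on, so the path is blocked at B.
Path 3: E ← B → A ← H → K → L
  B is a fork here and B is conditioned on, so the path is blocked at B.
Path 4: E ← B → A ← H → L
  B is a fork here and B is conditioned on, so the path is blocked at B.
All paths are blocked; E ⊥ L | {A, B, K} holds.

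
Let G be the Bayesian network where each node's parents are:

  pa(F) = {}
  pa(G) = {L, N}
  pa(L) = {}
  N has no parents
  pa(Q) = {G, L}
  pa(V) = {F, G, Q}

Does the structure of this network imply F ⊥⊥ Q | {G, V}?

Enumerating the 3 paths from F to Q and testing each for blocking by {G, V}:
  1. F → V ← Q — V:collider[open] ⇒ active
  2. F → V ← G → Q — V:collider[open]; G:fork[blocks] ⇒ blocked
  3. F → V ← G ← L → Q — V:collider[open]; G:chain[blocks]; L:fork[open] ⇒ blocked
At least one path is unblocked, so d-separation fails.

No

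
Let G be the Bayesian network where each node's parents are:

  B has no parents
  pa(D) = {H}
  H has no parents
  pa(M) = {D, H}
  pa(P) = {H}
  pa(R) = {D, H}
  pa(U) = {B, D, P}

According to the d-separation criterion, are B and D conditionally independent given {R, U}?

No

4 paths connect B and D; each must be blocked for d-separation to hold:
Path 1: B → U ← P ← H → R ← D
  U is a collider and U is conditioned on, which opens it; P is a chain and P is not conditioned on; H is a fork and H is not conditioned on; R is a collider and R is conditioned on, which opens it — no node blocks this path, so it is active.
Path 2: B → U ← P ← H → M ← D
  M is a collider here and neither M nor any of its descendants is conditioned on, so the collider stays closed — the path is blocked at M.
Path 3: B → U ← P ← H → D
  U is a collider and U is conditioned on, which opens it; P is a chain and P is not conditioned on; H is a fork and H is not conditioned on — no node blocks this path, so it is active.
Path 4: B → U ← D
  U is a collider and U is conditioned on, which opens it — no node blocks this path, so it is active.
Because an active path exists, B and D are not d-separated.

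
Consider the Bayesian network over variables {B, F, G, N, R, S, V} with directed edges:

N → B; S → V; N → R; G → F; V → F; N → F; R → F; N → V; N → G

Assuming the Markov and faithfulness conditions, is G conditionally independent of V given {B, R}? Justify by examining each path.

No — G and V are not d-separated given {B, R}.

There are 6 undirected paths between G and V; checking each against the conditioning set {B, R}:
Path 1: G ← N → V
  N is a fork and N is not conditioned on — no node blocks this path, so it is active.
Path 2: G ← N → F ← V
  F is a collider here and neither F nor any of its descendants is conditioned on, so the collider stays closed — the path is blocked at F.
Path 3: G ← N → R → F ← V
  R is a chain here and R is conditioned on, so the path is blocked at R.
Path 4: G → F ← N → V
  F is a collider here and neither F nor any of its descendants is conditioned on, so the collider stays closed — the path is blocked at F.
Path 5: G → F ← V
  F is a collider here and neither F nor any of its descendants is conditioned on, so the collider stays closed — the path is blocked at F.
Path 6: G → F ← R ← N → V
  F is a collider here and neither F nor any of its descendants is conditioned on, so the collider stays closed — the path is blocked at F.
At least one path is unblocked, so d-separation fails.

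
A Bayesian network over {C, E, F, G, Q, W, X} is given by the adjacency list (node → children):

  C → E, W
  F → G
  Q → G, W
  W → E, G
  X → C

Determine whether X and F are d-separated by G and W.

There are 4 undirected paths between X and F; checking each against the conditioning set {G, W}:
Path 1: X → C → W → G ← F
  W is a chain here and W is conditioned on, so the path is blocked at W.
Path 2: X → C → W ← Q → G ← F
  C is a chain and C is not conditioned on; W is a collider and W is conditioned on, which opens it; Q is a fork and Q is not conditioned on; G is a collider and G is conditioned on, which opens it — no node blocks this path, so it is active.
Path 3: X → C → E ← W → G ← F
  E is a collider here and neither E nor any of its descendants is conditioned on, so the collider stays closed — the path is blocked at E.
Path 4: X → C → E ← W ← Q → G ← F
  E is a collider here and neither E nor any of its descendants is conditioned on, so the collider stays closed — the path is blocked at E.
Because an active path exists, X and F are not d-separated.

No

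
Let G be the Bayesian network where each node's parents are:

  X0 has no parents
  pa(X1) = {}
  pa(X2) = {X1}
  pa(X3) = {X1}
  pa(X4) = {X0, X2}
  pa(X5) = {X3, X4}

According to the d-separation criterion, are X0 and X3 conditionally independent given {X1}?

Enumerating the 2 paths from X0 to X3 and testing each for blocking by {X1}:
  1. X0 → X4 → X5 ← X3 — X4:chain[open]; X5:collider[blocks] ⇒ blocked
  2. X0 → X4 ← X2 ← X1 → X3 — X4:collider[blocks]; X2:chain[open]; X1:fork[blocks] ⇒ blocked
Every path is blocked, so X0 and X3 are d-separated given {X1}.

Yes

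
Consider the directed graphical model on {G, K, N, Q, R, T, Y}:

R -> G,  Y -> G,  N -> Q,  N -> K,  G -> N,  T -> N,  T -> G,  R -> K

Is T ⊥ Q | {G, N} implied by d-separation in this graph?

There are 3 undirected paths between T and Q; checking each against the conditioning set {G, N}:
Path 1: T → N → Q
  N is a chain here and N is conditioned on, so the path is blocked at N.
Path 2: T → G → N → Q
  G is a chain here and G is conditioned on, so the path is blocked at G.
Path 3: T → G ← R → K ← N → Q
  K is a collider here and neither K nor any of its descendants is conditioned on, so the collider stays closed — the path is blocked at K.
Since every path is blocked, d-separation holds.

Yes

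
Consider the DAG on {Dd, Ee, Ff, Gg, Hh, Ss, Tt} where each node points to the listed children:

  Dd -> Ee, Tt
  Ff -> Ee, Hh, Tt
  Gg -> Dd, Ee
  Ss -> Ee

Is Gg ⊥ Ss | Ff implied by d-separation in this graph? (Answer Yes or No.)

Yes

Enumerating the 3 paths from Gg to Ss and testing each for blocking by {Ff}:
Path 1: Gg → Ee ← Ss
  Ee is a collider here and neither Ee nor any of its descendants is conditioned on, so the collider stays closed — the path is blocked at Ee.
Path 2: Gg → Dd → Ee ← Ss
  Ee is a collider here and neither Ee nor any of its descendants is conditioned on, so the collider stays closed — the path is blocked at Ee.
Path 3: Gg → Dd → Tt ← Ff → Ee ← Ss
  Tt is a collider here and neither Tt nor any of its descendants is conditioned on, so the collider stays closed — the path is blocked at Tt.
All paths are blocked; Gg ⊥ Ss | {Ff} holds.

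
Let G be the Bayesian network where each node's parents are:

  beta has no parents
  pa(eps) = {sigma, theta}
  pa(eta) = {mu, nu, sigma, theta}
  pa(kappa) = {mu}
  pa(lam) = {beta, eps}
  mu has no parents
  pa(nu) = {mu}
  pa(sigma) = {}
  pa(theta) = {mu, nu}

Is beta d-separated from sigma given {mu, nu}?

Yes

Enumerating the 6 paths from beta to sigma and testing each for blocking by {mu, nu}:
Path 1: beta → lam ← eps ← theta ← nu ← mu → eta ← sigma
  lam is a collider here and neither lam nor any of its descendants is conditioned on, so the collider stays closed — the path is blocked at lam.
Path 2: beta → lam ← eps ← theta ← nu → eta ← sigma
  lam is a collider here and neither lam nor any of its descendants is conditioned on, so the collider stays closed — the path is blocked at lam.
Path 3: beta → lam ← eps ← theta ← mu → nu → eta ← sigma
  lam is a collider here and neither lam nor any of its descendants is conditioned on, so the collider stays closed — the path is blocked at lam.
Path 4: beta → lam ← eps ← theta ← mu → eta ← sigma
  lam is a collider here and neither lam nor any of its descendants is conditioned on, so the collider stays closed — the path is blocked at lam.
Path 5: beta → lam ← eps ← theta → eta ← sigma
  lam is a collider here and neither lam nor any of its descendants is conditioned on, so the collider stays closed — the path is blocked at lam.
Path 6: beta → lam ← eps ← sigma
  lam is a collider here and neither lam nor any of its descendants is conditioned on, so the collider stays closed — the path is blocked at lam.
Every path is blocked, so beta and sigma are d-separated given {mu, nu}.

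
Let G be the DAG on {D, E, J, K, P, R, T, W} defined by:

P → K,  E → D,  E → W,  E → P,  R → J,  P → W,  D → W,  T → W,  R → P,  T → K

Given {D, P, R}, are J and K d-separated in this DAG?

We examine all 4 paths between J and K:
Path 1: J ← R → P → K
  R is a fork here and R is conditioned on, so the path is blocked at R.
Path 2: J ← R → P → W ← T → K
  R is a fork here and R is conditioned on, so the path is blocked at R.
Path 3: J ← R → P ← E → D → W ← T → K
  R is a fork here and R is conditioned on, so the path is blocked at R.
Path 4: J ← R → P ← E → W ← T → K
  R is a fork here and R is conditioned on, so the path is blocked at R.
Since every path is blocked, d-separation holds.

Yes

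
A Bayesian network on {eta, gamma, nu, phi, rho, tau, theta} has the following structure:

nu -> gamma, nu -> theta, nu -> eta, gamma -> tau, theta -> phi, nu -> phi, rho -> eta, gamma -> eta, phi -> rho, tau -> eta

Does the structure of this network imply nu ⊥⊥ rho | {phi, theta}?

Yes — nu and rho are d-separated given {phi, theta}.

5 paths connect nu and rho; each must be blocked for d-separation to hold:
  1. nu → theta → phi → rho — theta:chain[blocks]; phi:chain[blocks] ⇒ blocked
  2. nu → eta ← rho — eta:collider[blocks] ⇒ blocked
  3. nu → gamma → tau → eta ← rho — gamma:chain[open]; tau:chain[open]; eta:collider[blocks] ⇒ blocked
  4. nu → gamma → eta ← rho — gamma:chain[open]; eta:collider[blocks] ⇒ blocked
  5. nu → phi → rho — phi:chain[blocks] ⇒ blocked
Every path is blocked, so nu and rho are d-separated given {phi, theta}.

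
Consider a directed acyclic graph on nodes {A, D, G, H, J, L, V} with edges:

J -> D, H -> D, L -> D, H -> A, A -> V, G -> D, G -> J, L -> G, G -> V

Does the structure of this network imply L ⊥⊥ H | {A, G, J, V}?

We examine all 6 paths between L and H:
Path 1: L → G → J → D ← H
  G is a chain here and G is conditioned on, so the path is blocked at G.
Path 2: L → G → D ← H
  G is a chain here and G is conditioned on, so the path is blocked at G.
Path 3: L → G → V ← A ← H
  G is a chain here and G is conditioned on, so the path is blocked at G.
Path 4: L → D ← H
  D is a collider here and neither D nor any of its descendants is conditioned on, so the collider stays closed — the path is blocked at D.
Path 5: L → D ← G → V ← A ← H
  D is a collider here and neither D nor any of its descendants is conditioned on, so the collider stays closed — the path is blocked at D.
Path 6: L → D ← J ← G → V ← A ← H
  D is a collider here and neither D nor any of its descendants is conditioned on, so the collider stays closed — the path is blocked at D.
Since every path is blocked, d-separation holds.

Yes — L and H are d-separated given {A, G, J, V}.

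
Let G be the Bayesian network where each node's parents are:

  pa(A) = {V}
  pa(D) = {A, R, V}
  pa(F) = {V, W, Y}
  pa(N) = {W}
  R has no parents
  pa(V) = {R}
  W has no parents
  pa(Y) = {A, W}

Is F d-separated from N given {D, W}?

Yes

Enumerating the 5 paths from F to N and testing each for blocking by {D, W}:
Path 1: F ← Y ← W → N
  W is a fork here and W is conditioned on, so the path is blocked at W.
Path 2: F ← W → N
  W is a fork here and W is conditioned on, so the path is blocked at W.
Path 3: F ← V ← R → D ← A → Y ← W → N
  Y is a collider here and neither Y nor any of its descendants is conditioned on, so the collider stays closed — the path is blocked at Y.
Path 4: F ← V → A → Y ← W → N
  Y is a collider here and neither Y nor any of its descendants is conditioned on, so the collider stays closed — the path is blocked at Y.
Path 5: F ← V → D ← A → Y ← W → N
  Y is a collider here and neither Y nor any of its descendants is conditioned on, so the collider stays closed — the path is blocked at Y.
Every path is blocked, so F and N are d-separated given {D, W}.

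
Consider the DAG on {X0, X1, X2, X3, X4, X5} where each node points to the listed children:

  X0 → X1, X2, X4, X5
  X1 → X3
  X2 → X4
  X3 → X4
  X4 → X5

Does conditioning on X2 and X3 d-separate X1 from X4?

No — X1 and X4 are not d-separated given {X2, X3}.

There are 4 undirected paths between X1 and X4; checking each against the conditioning set {X2, X3}:
Path 1: X1 → X3 → X4
  X3 is a chain here and X3 is conditioned on, so the path is blocked at X3.
Path 2: X1 ← X0 → X4
  X0 is a fork and X0 is not conditioned on — no node blocks this path, so it is active.
Path 3: X1 ← X0 → X2 → X4
  X2 is a chain here and X2 is conditioned on, so the path is blocked at X2.
Path 4: X1 ← X0 → X5 ← X4
  X5 is a collider here and neither X5 nor any of its descendants is conditioned on, so the collider stays closed — the path is blocked at X5.
At least one path is unblocked, so d-separation fails.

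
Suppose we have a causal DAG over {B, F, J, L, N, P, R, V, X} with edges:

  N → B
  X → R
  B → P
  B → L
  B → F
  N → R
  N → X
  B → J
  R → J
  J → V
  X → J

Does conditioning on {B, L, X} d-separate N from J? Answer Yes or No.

No

Enumerating the 5 paths from N to J and testing each for blocking by {B, L, X}:
Path 1: N → R → J
  R is a chain and R is not conditioned on — no node blocks this path, so it is active.
Path 2: N → R ← X → J
  R is a collider here and neither R nor any of its descendants is conditioned on, so the collider stays closed — the path is blocked at R.
Path 3: N → X → J
  X is a chain here and X is conditioned on, so the path is blocked at X.
Path 4: N → X → R → J
  X is a chain here and X is conditioned on, so the path is blocked at X.
Path 5: N → B → J
  B is a chain here and B is conditioned on, so the path is blocked at B.
Since the path N → R → J is active, N and J are not d-separated given {B, L, X}.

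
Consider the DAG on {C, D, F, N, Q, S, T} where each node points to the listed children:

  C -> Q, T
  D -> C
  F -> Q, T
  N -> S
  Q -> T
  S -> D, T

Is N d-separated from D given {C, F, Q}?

No — N and D are not d-separated given {C, F, Q}.

Enumerating the 4 paths from N to D and testing each for blocking by {C, F, Q}:
  1. N → S → T ← F → Q ← C ← D — S:chain[open]; T:collider[blocks]; F:fork[blocks]; Q:collider[open]; C:chain[blocks] ⇒ blocked
  2. N → S → T ← Q ← C ← D — S:chain[open]; T:collider[blocks]; Q:chain[blocks]; C:chain[blocks] ⇒ blocked
  3. N → S → T ← C ← D — S:chain[open]; T:collider[blocks]; C:chain[blocks] ⇒ blocked
  4. N → S → D — S:chain[open] ⇒ active
Because an active path exists, N and D are not d-separated.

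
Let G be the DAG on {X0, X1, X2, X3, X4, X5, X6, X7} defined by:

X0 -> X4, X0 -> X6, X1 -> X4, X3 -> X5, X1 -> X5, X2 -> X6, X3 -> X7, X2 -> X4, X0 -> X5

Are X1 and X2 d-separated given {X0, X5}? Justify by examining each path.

We examine all 4 paths between X1 and X2:
Path 1: X1 → X5 ← X0 → X6 ← X2
  X0 is a fork here and X0 is conditioned on, so the path is blocked at X0.
Path 2: X1 → X5 ← X0 → X4 ← X2
  X0 is a fork here and X0 is conditioned on, so the path is blocked at X0.
Path 3: X1 → X4 ← X0 → X6 ← X2
  X4 is a collider here and neither X4 nor any of its descendants is conditioned on, so the collider stays closed — the path is blocked at X4.
Path 4: X1 → X4 ← X2
  X4 is a collider here and neither X4 nor any of its descendants is conditioned on, so the collider stays closed — the path is blocked at X4.
Every path is blocked, so X1 and X2 are d-separated given {X0, X5}.

Yes — X1 and X2 are d-separated given {X0, X5}.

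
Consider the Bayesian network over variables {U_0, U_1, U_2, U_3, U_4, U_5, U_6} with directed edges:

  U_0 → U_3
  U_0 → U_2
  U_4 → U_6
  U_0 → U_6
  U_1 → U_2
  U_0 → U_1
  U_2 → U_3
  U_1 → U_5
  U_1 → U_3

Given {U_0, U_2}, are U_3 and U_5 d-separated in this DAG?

No — U_3 and U_5 are not d-separated given {U_0, U_2}.

5 paths connect U_3 and U_5; each must be blocked for d-separation to hold:
Path 1: U_3 ← U_2 ← U_1 → U_5
  U_2 is a chain here and U_2 is conditioned on, so the path is blocked at U_2.
Path 2: U_3 ← U_2 ← U_0 → U_1 → U_5
  U_2 is a chain here and U_2 is conditioned on, so the path is blocked at U_2.
Path 3: U_3 ← U_1 → U_5
  U_1 is a fork and U_1 is not conditioned on — no node blocks this path, so it is active.
Path 4: U_3 ← U_0 → U_2 ← U_1 → U_5
  U_0 is a fork here and U_0 is conditioned on, so the path is blocked at U_0.
Path 5: U_3 ← U_0 → U_1 → U_5
  U_0 is a fork here and U_0 is conditioned on, so the path is blocked at U_0.
At least one path is unblocked, so d-separation fails.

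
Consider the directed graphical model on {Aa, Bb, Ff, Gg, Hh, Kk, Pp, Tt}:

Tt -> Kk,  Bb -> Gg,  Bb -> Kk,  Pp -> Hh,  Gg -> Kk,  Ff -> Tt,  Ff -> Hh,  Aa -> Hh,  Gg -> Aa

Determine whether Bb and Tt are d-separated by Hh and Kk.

4 paths connect Bb and Tt; each must be blocked for d-separation to hold:
Path 1: Bb → Kk ← Tt
  Kk is a collider and Kk is conditioned on, which opens it — no node blocks this path, so it is active.
Path 2: Bb → Kk ← Gg → Aa → Hh ← Ff → Tt
  Kk is a collider and Kk is conditioned on, which opens it; Gg is a fork and Gg is not conditioned on; Aa is a chain and Aa is not conditioned on; Hh is a collider and Hh is conditioned on, which opens it; Ff is a fork and Ff is not conditioned on — no node blocks this path, so it is active.
Path 3: Bb → Gg → Aa → Hh ← Ff → Tt
  Gg is a chain and Gg is not conditioned on; Aa is a chain and Aa is not conditioned on; Hh is a collider and Hh is conditioned on, which opens it; Ff is a fork and Ff is not conditioned on — no node blocks this path, so it is active.
Path 4: Bb → Gg → Kk ← Tt
  Gg is a chain and Gg is not conditioned on; Kk is a collider and Kk is conditioned on, which opens it — no node blocks this path, so it is active.
Since the path Bb → Kk ← Tt is active, Bb and Tt are not d-separated given {Hh, Kk}.

No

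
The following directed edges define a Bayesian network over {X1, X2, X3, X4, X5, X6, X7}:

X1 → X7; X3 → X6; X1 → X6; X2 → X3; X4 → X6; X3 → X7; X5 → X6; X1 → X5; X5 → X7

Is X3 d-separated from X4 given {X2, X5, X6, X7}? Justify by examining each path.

Enumerating the 5 paths from X3 to X4 and testing each for blocking by {X2, X5, X6, X7}:
  1. X3 → X7 ← X5 → X6 ← X4 — X7:collider[open]; X5:fork[blocks]; X6:collider[open] ⇒ blocked
  2. X3 → X7 ← X5 ← X1 → X6 ← X4 — X7:collider[open]; X5:chain[blocks]; X1:fork[open]; X6:collider[open] ⇒ blocked
  3. X3 → X7 ← X1 → X6 ← X4 — X7:collider[open]; X1:fork[open]; X6:collider[open] ⇒ active
  4. X3 → X7 ← X1 → X5 → X6 ← X4 — X7:collider[open]; X1:fork[open]; X5:chain[blocks]; X6:collider[open] ⇒ blocked
  5. X3 → X6 ← X4 — X6:collider[open] ⇒ active
Since the path X3 → X7 ← X1 → X6 ← X4 is active, X3 and X4 are not d-separated given {X2, X5, X6, X7}.

No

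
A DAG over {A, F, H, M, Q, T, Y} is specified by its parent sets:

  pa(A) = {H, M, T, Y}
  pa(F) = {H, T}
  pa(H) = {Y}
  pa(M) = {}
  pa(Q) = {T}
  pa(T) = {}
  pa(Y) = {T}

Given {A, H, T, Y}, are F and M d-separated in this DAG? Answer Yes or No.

We examine all 6 paths between F and M:
Path 1: F ← H → A ← M
  H is a fork here and H is conditioned on, so the path is blocked at H.
Path 2: F ← H ← Y → A ← M
  H is a chain here and H is conditioned on, so the path is blocked at H.
Path 3: F ← H ← Y ← T → A ← M
  H is a chain here and H is conditioned on, so the path is blocked at H.
Path 4: F ← T → A ← M
  T is a fork here and T is conditioned on, so the path is blocked at T.
Path 5: F ← T → Y → A ← M
  T is a fork here and T is conditioned on, so the path is blocked at T.
Path 6: F ← T → Y → H → A ← M
  T is a fork here and T is conditioned on, so the path is blocked at T.
Every path is blocked, so F and M are d-separated given {A, H, T, Y}.

Yes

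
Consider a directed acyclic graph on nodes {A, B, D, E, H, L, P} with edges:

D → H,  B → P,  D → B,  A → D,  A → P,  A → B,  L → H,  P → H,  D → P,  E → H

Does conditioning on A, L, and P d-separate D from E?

We examine all 6 paths between D and E:
Path 1: D → H ← E
  H is a collider here and neither H nor any of its descendants is conditioned on, so the collider stays closed — the path is blocked at H.
Path 2: D → B ← A → P → H ← E
  A is a fork here and A is conditioned on, so the path is blocked at A.
Path 3: D → B → P → H ← E
  P is a chain here and P is conditioned on, so the path is blocked at P.
Path 4: D ← A → B → P → H ← E
  A is a fork here and A is conditioned on, so the path is blocked at A.
Path 5: D ← A → P → H ← E
  A is a fork here and A is conditioned on, so the path is blocked at A.
Path 6: D → P → H ← E
  P is a chain here and P is conditioned on, so the path is blocked at P.
Since every path is blocked, d-separation holds.

Yes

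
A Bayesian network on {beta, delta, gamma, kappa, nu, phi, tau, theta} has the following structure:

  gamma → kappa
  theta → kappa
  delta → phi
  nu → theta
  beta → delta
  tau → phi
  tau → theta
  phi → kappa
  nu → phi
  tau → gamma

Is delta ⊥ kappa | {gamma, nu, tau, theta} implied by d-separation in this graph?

We examine all 5 paths between delta and kappa:
  1. delta → phi ← tau → theta → kappa — phi:collider[blocks]; tau:fork[blocks]; theta:chain[blocks] ⇒ blocked
  2. delta → phi ← tau → gamma → kappa — phi:collider[blocks]; tau:fork[blocks]; gamma:chain[blocks] ⇒ blocked
  3. delta → phi ← nu → theta ← tau → gamma → kappa — phi:collider[blocks]; nu:fork[blocks]; theta:collider[open]; tau:fork[blocks]; gamma:chain[blocks] ⇒ blocked
  4. delta → phi ← nu → theta → kappa — phi:collider[blocks]; nu:fork[blocks]; theta:chain[blocks] ⇒ blocked
  5. delta → phi → kappa — phi:chain[open] ⇒ active
Because an active path exists, delta and kappa are not d-separated.

No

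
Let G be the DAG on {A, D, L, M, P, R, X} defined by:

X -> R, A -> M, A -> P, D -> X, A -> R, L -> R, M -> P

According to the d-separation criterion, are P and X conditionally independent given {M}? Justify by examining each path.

Yes

2 paths connect P and X; each must be blocked for d-separation to hold:
Path 1: P ← M ← A → R ← X
  M is a chain here and M is conditioned on, so the path is blocked at M.
Path 2: P ← A → R ← X
  R is a collider here and neither R nor any of its descendants is conditioned on, so the collider stays closed — the path is blocked at R.
All paths are blocked; P ⊥ X | {M} holds.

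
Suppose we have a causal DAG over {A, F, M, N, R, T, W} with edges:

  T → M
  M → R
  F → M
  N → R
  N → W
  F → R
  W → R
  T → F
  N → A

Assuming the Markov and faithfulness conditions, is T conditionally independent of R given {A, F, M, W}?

Yes

There are 4 undirected paths between T and R; checking each against the conditioning set {A, F, M, W}:
Path 1: T → F → R
  F is a chain here and F is conditioned on, so the path is blocked at F.
Path 2: T → F → M → R
  F is a chain here and F is conditioned on, so the path is blocked at F.
Path 3: T → M → R
  M is a chain here and M is conditioned on, so the path is blocked at M.
Path 4: T → M ← F → R
  F is a fork here and F is conditioned on, so the path is blocked at F.
All paths are blocked; T ⊥ R | {A, F, M, W} holds.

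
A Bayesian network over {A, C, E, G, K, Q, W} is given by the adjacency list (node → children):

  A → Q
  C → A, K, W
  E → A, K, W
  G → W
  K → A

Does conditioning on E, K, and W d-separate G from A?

No — G and A are not d-separated given {E, K, W}.

We examine all 6 paths between G and A:
Path 1: G → W ← C → A
  W is a collider and W is conditioned on, which opens it; C is a fork and C is not conditioned on — no node blocks this path, so it is active.
Path 2: G → W ← C → K → A
  K is a chain here and K is conditioned on, so the path is blocked at K.
Path 3: G → W ← C → K ← E → A
  E is a fork here and E is conditioned on, so the path is blocked at E.
Path 4: G → W ← E → A
  E is a fork here and E is conditioned on, so the path is blocked at E.
Path 5: G → W ← E → K → A
  E is a fork here and E is conditioned on, so the path is blocked at E.
Path 6: G → W ← E → K ← C → A
  E is a fork here and E is conditioned on, so the path is blocked at E.
Because an active path exists, G and A are not d-separated.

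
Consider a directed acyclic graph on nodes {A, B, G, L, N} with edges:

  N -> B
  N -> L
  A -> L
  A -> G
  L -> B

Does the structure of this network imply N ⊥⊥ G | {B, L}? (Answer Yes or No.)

No — N and G are not d-separated given {B, L}.

There are 2 undirected paths between N and G; checking each against the conditioning set {B, L}:
Path 1: N → L ← A → G
  L is a collider and L is conditioned on, which opens it; A is a fork and A is not conditioned on — no node blocks this path, so it is active.
Path 2: N → B ← L ← A → G
  L is a chain here and L is conditioned on, so the path is blocked at L.
Because an active path exists, N and G are not d-separated.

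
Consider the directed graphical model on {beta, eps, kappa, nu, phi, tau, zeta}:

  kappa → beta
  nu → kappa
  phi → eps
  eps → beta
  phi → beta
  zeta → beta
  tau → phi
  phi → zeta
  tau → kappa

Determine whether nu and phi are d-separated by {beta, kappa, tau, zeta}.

Yes

Enumerating the 4 paths from nu to phi and testing each for blocking by {beta, kappa, tau, zeta}:
  1. nu → kappa → beta ← eps ← phi — kappa:chain[blocks]; beta:collider[open]; eps:chain[open] ⇒ blocked
  2. nu → kappa → beta ← zeta ← phi — kappa:chain[blocks]; beta:collider[open]; zeta:chain[blocks] ⇒ blocked
  3. nu → kappa → beta ← phi — kappa:chain[blocks]; beta:collider[open] ⇒ blocked
  4. nu → kappa ← tau → phi — kappa:collider[open]; tau:fork[blocks] ⇒ blocked
Since every path is blocked, d-separation holds.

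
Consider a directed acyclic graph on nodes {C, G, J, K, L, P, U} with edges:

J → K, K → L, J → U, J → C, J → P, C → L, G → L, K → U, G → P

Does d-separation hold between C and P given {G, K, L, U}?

Enumerating the 6 paths from C to P and testing each for blocking by {G, K, L, U}:
Path 1: C ← J → P
  J is a fork and J is not conditioned on — no node blocks this path, so it is active.
Path 2: C ← J → K → L ← G → P
  K is a chain here and K is conditioned on, so the path is blocked at K.
Path 3: C ← J → U ← K → L ← G → P
  K is a fork here and K is conditioned on, so the path is blocked at K.
Path 4: C → L ← K ← J → P
  K is a chain here and K is conditioned on, so the path is blocked at K.
Path 5: C → L ← K → U ← J → P
  K is a fork here and K is conditioned on, so the path is blocked at K.
Path 6: C → L ← G → P
  G is a fork here and G is conditioned on, so the path is blocked at G.
At least one path is unblocked, so d-separation fails.

No — C and P are not d-separated given {G, K, L, U}.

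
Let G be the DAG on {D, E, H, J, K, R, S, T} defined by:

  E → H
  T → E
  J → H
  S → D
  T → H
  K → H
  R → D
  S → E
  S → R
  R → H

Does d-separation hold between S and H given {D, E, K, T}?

No

4 paths connect S and H; each must be blocked for d-separation to hold:
Path 1: S → R → H
  R is a chain and R is not conditioned on — no node blocks this path, so it is active.
Path 2: S → E → H
  E is a chain here and E is conditioned on, so the path is blocked at E.
Path 3: S → E ← T → H
  T is a fork here and T is conditioned on, so the path is blocked at T.
Path 4: S → D ← R → H
  D is a collider and D is conditioned on, which opens it; R is a fork and R is not conditioned on — no node blocks this path, so it is active.
Since the path S → R → H is active, S and H are not d-separated given {D, E, K, T}.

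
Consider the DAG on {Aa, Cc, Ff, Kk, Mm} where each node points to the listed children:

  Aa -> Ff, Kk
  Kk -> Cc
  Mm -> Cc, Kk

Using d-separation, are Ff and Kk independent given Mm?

No

There is one path between Ff and Kk:
Path 1: Ff ← Aa → Kk
  Aa is a fork and Aa is not conditioned on — no node blocks this path, so it is active.
Since the path Ff ← Aa → Kk is active, Ff and Kk are not d-separated given {Mm}.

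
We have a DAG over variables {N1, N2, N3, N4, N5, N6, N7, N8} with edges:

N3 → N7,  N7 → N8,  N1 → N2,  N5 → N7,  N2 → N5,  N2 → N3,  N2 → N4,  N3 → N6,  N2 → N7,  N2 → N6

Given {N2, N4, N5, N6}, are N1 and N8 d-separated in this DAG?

We examine all 4 paths between N1 and N8:
  1. N1 → N2 → N5 → N7 → N8 — N2:chain[blocks]; N5:chain[blocks]; N7:chain[open] ⇒ blocked
  2. N1 → N2 → N6 ← N3 → N7 → N8 — N2:chain[blocks]; N6:collider[open]; N3:fork[open]; N7:chain[open] ⇒ blocked
  3. N1 → N2 → N3 → N7 → N8 — N2:chain[blocks]; N3:chain[open]; N7:chain[open] ⇒ blocked
  4. N1 → N2 → N7 → N8 — N2:chain[blocks]; N7:chain[open] ⇒ blocked
All paths are blocked; N1 ⊥ N8 | {N2, N4, N5, N6} holds.

Yes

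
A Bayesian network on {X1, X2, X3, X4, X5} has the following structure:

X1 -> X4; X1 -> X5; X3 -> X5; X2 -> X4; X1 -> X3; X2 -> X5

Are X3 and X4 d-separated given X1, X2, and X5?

Yes — X3 and X4 are d-separated given {X1, X2, X5}.

We examine all 4 paths between X3 and X4:
Path 1: X3 → X5 ← X2 → X4
  X2 is a fork here and X2 is conditioned on, so the path is blocked at X2.
Path 2: X3 → X5 ← X1 → X4
  X1 is a fork here and X1 is conditioned on, so the path is blocked at X1.
Path 3: X3 ← X1 → X5 ← X2 → X4
  X1 is a fork here and X1 is conditioned on, so the path is blocked at X1.
Path 4: X3 ← X1 → X4
  X1 is a fork here and X1 is conditioned on, so the path is blocked at X1.
Every path is blocked, so X3 and X4 are d-separated given {X1, X2, X5}.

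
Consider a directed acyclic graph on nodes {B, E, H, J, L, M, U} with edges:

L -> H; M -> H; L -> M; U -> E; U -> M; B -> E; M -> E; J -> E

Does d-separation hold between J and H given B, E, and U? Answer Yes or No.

No

4 paths connect J and H; each must be blocked for d-separation to hold:
Path 1: J → E ← U → M ← L → H
  U is a fork here and U is conditioned on, so the path is blocked at U.
Path 2: J → E ← U → M → H
  U is a fork here and U is conditioned on, so the path is blocked at U.
Path 3: J → E ← M ← L → H
  E is a collider and E is conditioned on, which opens it; M is a chain and M is not conditioned on; L is a fork and L is not conditioned on — no node blocks this path, so it is active.
Path 4: J → E ← M → H
  E is a collider and E is conditioned on, which opens it; M is a fork and M is not conditioned on — no node blocks this path, so it is active.
Since the path J → E ← M ← L → H is active, J and H are not d-separated given {B, E, U}.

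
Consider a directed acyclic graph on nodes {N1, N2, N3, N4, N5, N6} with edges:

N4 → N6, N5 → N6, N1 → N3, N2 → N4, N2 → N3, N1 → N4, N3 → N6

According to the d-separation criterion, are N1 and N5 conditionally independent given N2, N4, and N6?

Enumerating the 4 paths from N1 to N5 and testing each for blocking by {N2, N4, N6}:
  1. N1 → N3 → N6 ← N5 — N3:chain[open]; N6:collider[open] ⇒ active
  2. N1 → N3 ← N2 → N4 → N6 ← N5 — N3:collider[open]; N2:fork[blocks]; N4:chain[blocks]; N6:collider[open] ⇒ blocked
  3. N1 → N4 → N6 ← N5 — N4:chain[blocks]; N6:collider[open] ⇒ blocked
  4. N1 → N4 ← N2 → N3 → N6 ← N5 — N4:collider[open]; N2:fork[blocks]; N3:chain[open]; N6:collider[open] ⇒ blocked
Since the path N1 → N3 → N6 ← N5 is active, N1 and N5 are not d-separated given {N2, N4, N6}.

No — N1 and N5 are not d-separated given {N2, N4, N6}.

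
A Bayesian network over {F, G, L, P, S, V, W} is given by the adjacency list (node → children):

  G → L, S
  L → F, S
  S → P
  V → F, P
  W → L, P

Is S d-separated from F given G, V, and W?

There are 6 undirected paths between S and F; checking each against the conditioning set {G, V, W}:
Path 1: S → P ← V → F
  P is a collider here and neither P nor any of its descendants is conditioned on, so the collider stays closed — the path is blocked at P.
Path 2: S → P ← W → L → F
  P is a collider here and neither P nor any of its descendants is conditioned on, so the collider stays closed — the path is blocked at P.
Path 3: S ← G → L ← W → P ← V → F
  G is a fork here and G is conditioned on, so the path is blocked at G.
Path 4: S ← G → L → F
  G is a fork here and G is conditioned on, so the path is blocked at G.
Path 5: S ← L ← W → P ← V → F
  W is a fork here and W is conditioned on, so the path is blocked at W.
Path 6: S ← L → F
  L is a fork and L is not conditioned on — no node blocks this path, so it is active.
At least one path is unblocked, so d-separation fails.

No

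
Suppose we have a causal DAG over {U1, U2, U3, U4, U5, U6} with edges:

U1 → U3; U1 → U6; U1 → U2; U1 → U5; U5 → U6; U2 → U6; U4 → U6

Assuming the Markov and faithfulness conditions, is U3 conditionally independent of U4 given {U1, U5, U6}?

Yes

There are 3 undirected paths between U3 and U4; checking each against the conditioning set {U1, U5, U6}:
Path 1: U3 ← U1 → U2 → U6 ← U4
  U1 is a fork here and U1 is conditioned on, so the path is blocked at U1.
Path 2: U3 ← U1 → U6 ← U4
  U1 is a fork here and U1 is conditioned on, so the path is blocked at U1.
Path 3: U3 ← U1 → U5 → U6 ← U4
  U1 is a fork here and U1 is conditioned on, so the path is blocked at U1.
Since every path is blocked, d-separation holds.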